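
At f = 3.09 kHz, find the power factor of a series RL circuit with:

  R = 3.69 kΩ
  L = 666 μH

Step 1 — Angular frequency: ω = 2π·f = 2π·3090 = 1.942e+04 rad/s.
Step 2 — Component impedances:
  R: Z = R = 3690 Ω
  L: Z = jωL = j·1.942e+04·0.000666 = 0 + j12.93 Ω
Step 3 — Series combination: Z_total = R + L = 3690 + j12.93 Ω = 3690∠0.2° Ω.
Step 4 — Power factor: PF = cos(φ) = Re(Z)/|Z| = 3690/3690 = 1.
Step 5 — Type: Im(Z) = 12.93 ⇒ lagging (phase φ = 0.2°).

PF = 1 (lagging, φ = 0.2°)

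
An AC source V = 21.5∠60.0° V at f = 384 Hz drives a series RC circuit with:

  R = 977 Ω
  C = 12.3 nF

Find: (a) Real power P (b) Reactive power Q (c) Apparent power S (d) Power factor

Step 1 — Angular frequency: ω = 2π·f = 2π·384 = 2413 rad/s.
Step 2 — Component impedances:
  R: Z = R = 977 Ω
  C: Z = 1/(jωC) = -j/(ω·C) = 0 - j3.37e+04 Ω
Step 3 — Series combination: Z_total = R + C = 977 - j3.37e+04 Ω = 3.371e+04∠-88.3° Ω.
Step 4 — Source phasor: V = 21.5∠60.0° V = 10.75 + j18.62 V.
Step 5 — Current: I = V / Z = -0.0005429 + j0.0003348 A = 0.0006378∠148.3° A.
Step 6 — Complex power: S = V·I* = 0.0003974 - j0.01371 VA.
Step 7 — Real power: P = Re(S) = 0.0003974 W.
Step 8 — Reactive power: Q = Im(S) = -0.01371 VAR.
Step 9 — Apparent power: |S| = 0.01371 VA.
Step 10 — Power factor: PF = P/|S| = 0.02898 (leading).

(a) P = 0.0003974 W  (b) Q = -0.01371 VAR  (c) S = 0.01371 VA  (d) PF = 0.02898 (leading)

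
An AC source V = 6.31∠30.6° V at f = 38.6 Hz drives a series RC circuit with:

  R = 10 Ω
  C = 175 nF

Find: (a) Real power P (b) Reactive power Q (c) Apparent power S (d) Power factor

Step 1 — Angular frequency: ω = 2π·f = 2π·38.6 = 242.5 rad/s.
Step 2 — Component impedances:
  R: Z = R = 10 Ω
  C: Z = 1/(jωC) = -j/(ω·C) = 0 - j2.356e+04 Ω
Step 3 — Series combination: Z_total = R + C = 10 - j2.356e+04 Ω = 2.356e+04∠-90.0° Ω.
Step 4 — Source phasor: V = 6.31∠30.6° V = 5.431 + j3.212 V.
Step 5 — Current: I = V / Z = -0.0001362 + j0.0002306 A = 0.0002678∠120.6° A.
Step 6 — Complex power: S = V·I* = 7.172e-07 - j0.00169 VA.
Step 7 — Real power: P = Re(S) = 7.172e-07 W.
Step 8 — Reactive power: Q = Im(S) = -0.00169 VAR.
Step 9 — Apparent power: |S| = 0.00169 VA.
Step 10 — Power factor: PF = P/|S| = 0.0004244 (leading).

(a) P = 7.172e-07 W  (b) Q = -0.00169 VAR  (c) S = 0.00169 VA  (d) PF = 0.0004244 (leading)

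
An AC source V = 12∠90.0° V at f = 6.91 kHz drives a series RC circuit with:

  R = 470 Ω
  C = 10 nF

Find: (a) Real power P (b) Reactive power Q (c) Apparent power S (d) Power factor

Step 1 — Angular frequency: ω = 2π·f = 2π·6910 = 4.342e+04 rad/s.
Step 2 — Component impedances:
  R: Z = R = 470 Ω
  C: Z = 1/(jωC) = -j/(ω·C) = 0 - j2303 Ω
Step 3 — Series combination: Z_total = R + C = 470 - j2303 Ω = 2351∠-78.5° Ω.
Step 4 — Source phasor: V = 12∠90.0° V = 0 + j12 V.
Step 5 — Current: I = V / Z = -0.005002 + j0.001021 A = 0.005105∠168.5° A.
Step 6 — Complex power: S = V·I* = 0.01225 - j0.06002 VA.
Step 7 — Real power: P = Re(S) = 0.01225 W.
Step 8 — Reactive power: Q = Im(S) = -0.06002 VAR.
Step 9 — Apparent power: |S| = 0.06126 VA.
Step 10 — Power factor: PF = P/|S| = 0.1999 (leading).

(a) P = 0.01225 W  (b) Q = -0.06002 VAR  (c) S = 0.06126 VA  (d) PF = 0.1999 (leading)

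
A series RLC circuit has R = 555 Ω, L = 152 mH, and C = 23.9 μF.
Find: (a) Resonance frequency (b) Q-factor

Step 1 — Resonance condition Im(Z)=0 gives ω₀ = 1/√(LC).
Step 2 — ω₀ = 1/√(0.152·2.39e-05) = 524.7 rad/s.
Step 3 — f₀ = ω₀/(2π) = 83.5 Hz.
Step 4 — Series Q: Q = ω₀L/R = 524.7·0.152/555 = 0.1437.

(a) f₀ = 83.5 Hz  (b) Q = 0.1437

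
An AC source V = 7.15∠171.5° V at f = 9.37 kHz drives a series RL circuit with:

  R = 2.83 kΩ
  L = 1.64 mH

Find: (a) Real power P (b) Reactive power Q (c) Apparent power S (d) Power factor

Step 1 — Angular frequency: ω = 2π·f = 2π·9370 = 5.887e+04 rad/s.
Step 2 — Component impedances:
  R: Z = R = 2830 Ω
  L: Z = jωL = j·5.887e+04·0.00164 = 0 + j96.55 Ω
Step 3 — Series combination: Z_total = R + L = 2830 + j96.55 Ω = 2832∠2.0° Ω.
Step 4 — Source phasor: V = 7.15∠171.5° V = -7.071 + j1.057 V.
Step 5 — Current: I = V / Z = -0.002483 + j0.0004582 A = 0.002525∠169.5° A.
Step 6 — Complex power: S = V·I* = 0.01804 + j0.0006156 VA.
Step 7 — Real power: P = Re(S) = 0.01804 W.
Step 8 — Reactive power: Q = Im(S) = 0.0006156 VAR.
Step 9 — Apparent power: |S| = 0.01805 VA.
Step 10 — Power factor: PF = P/|S| = 0.9994 (lagging).

(a) P = 0.01804 W  (b) Q = 0.0006156 VAR  (c) S = 0.01805 VA  (d) PF = 0.9994 (lagging)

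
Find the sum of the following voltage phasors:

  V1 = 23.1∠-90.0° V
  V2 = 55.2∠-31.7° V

Step 1 — Convert each phasor to rectangular form:
  V1 = 23.1·(cos(-90.0°) + j·sin(-90.0°)) = 0 - j23.1 V
  V2 = 55.2·(cos(-31.7°) + j·sin(-31.7°)) = 46.96 - j29.01 V
Step 2 — Sum components: V_total = 46.96 - j52.11 V.
Step 3 — Convert to polar: |V_total| = 70.15 V, ∠V_total = -48.0°.

V_total = 70.15∠-48.0° V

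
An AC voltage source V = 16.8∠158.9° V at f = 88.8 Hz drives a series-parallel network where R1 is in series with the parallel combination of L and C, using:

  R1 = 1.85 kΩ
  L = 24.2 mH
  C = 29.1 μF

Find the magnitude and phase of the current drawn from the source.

Step 1 — Angular frequency: ω = 2π·f = 2π·88.8 = 557.9 rad/s.
Step 2 — Component impedances:
  R1: Z = R = 1850 Ω
  L: Z = jωL = j·557.9·0.0242 = 0 + j13.5 Ω
  C: Z = 1/(jωC) = -j/(ω·C) = 0 - j61.59 Ω
Step 3 — Parallel branch: L || C = 1/(1/L + 1/C) = 0 + j17.29 Ω.
Step 4 — Series with R1: Z_total = R1 + (L || C) = 1850 + j17.29 Ω = 1850∠0.5° Ω.
Step 5 — Source phasor: V = 16.8∠158.9° V = -15.67 + j6.048 V.
Step 6 — Ohm's law: I = V / Z_total = (-15.67 + j6.048) / (1850 + j17.29) = -0.008441 + j0.003348 A.
Step 7 — Convert to polar: |I| = 0.009081 A, ∠I = 158.4°.

I = 0.009081∠158.4° A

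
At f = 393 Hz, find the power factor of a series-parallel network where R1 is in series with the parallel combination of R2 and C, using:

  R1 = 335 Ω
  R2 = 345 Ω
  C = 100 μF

Step 1 — Angular frequency: ω = 2π·f = 2π·393 = 2469 rad/s.
Step 2 — Component impedances:
  R1: Z = R = 335 Ω
  R2: Z = R = 345 Ω
  C: Z = 1/(jωC) = -j/(ω·C) = 0 - j4.05 Ω
Step 3 — Parallel branch: R2 || C = 1/(1/R2 + 1/C) = 0.04753 - j4.049 Ω.
Step 4 — Series with R1: Z_total = R1 + (R2 || C) = 335 - j4.049 Ω = 335.1∠-0.7° Ω.
Step 5 — Power factor: PF = cos(φ) = Re(Z)/|Z| = 335.05/335.07 = 0.9999.
Step 6 — Type: Im(Z) = -4.049 ⇒ leading (phase φ = -0.7°).

PF = 0.9999 (leading, φ = -0.7°)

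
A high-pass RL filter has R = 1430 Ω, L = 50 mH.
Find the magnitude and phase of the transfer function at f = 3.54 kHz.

Step 1 — Angular frequency: ω = 2π·3540 = 2.224e+04 rad/s.
Step 2 — Transfer function: H(jω) = jωL/(R + jωL).
Step 3 — Numerator jωL = j·1112; denominator R + jωL = 1430 + j1112.
Step 4 — H = 0.3769 + j0.4846.
Step 5 — Magnitude: |H| = 0.6139 (-4.2 dB); phase: φ = 52.1°.

|H| = 0.6139 (-4.2 dB), φ = 52.1°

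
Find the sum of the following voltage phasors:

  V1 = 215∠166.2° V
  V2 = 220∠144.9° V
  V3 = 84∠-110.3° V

Step 1 — Convert each phasor to rectangular form:
  V1 = 215·(cos(166.2°) + j·sin(166.2°)) = -208.8 + j51.28 V
  V2 = 220·(cos(144.9°) + j·sin(144.9°)) = -180 + j126.5 V
  V3 = 84·(cos(-110.3°) + j·sin(-110.3°)) = -29.14 - j78.78 V
Step 2 — Sum components: V_total = -417.9 + j99 V.
Step 3 — Convert to polar: |V_total| = 429.5 V, ∠V_total = 166.7°.

V_total = 429.5∠166.7° V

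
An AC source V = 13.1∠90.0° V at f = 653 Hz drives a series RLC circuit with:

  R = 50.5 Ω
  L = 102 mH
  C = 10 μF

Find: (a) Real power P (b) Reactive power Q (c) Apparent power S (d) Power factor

Step 1 — Angular frequency: ω = 2π·f = 2π·653 = 4103 rad/s.
Step 2 — Component impedances:
  R: Z = R = 50.5 Ω
  L: Z = jωL = j·4103·0.102 = 0 + j418.5 Ω
  C: Z = 1/(jωC) = -j/(ω·C) = 0 - j24.37 Ω
Step 3 — Series combination: Z_total = R + L + C = 50.5 + j394.1 Ω = 397.3∠82.7° Ω.
Step 4 — Source phasor: V = 13.1∠90.0° V = 0 + j13.1 V.
Step 5 — Current: I = V / Z = 0.0327 + j0.00419 A = 0.03297∠7.3° A.
Step 6 — Complex power: S = V·I* = 0.05489 + j0.4284 VA.
Step 7 — Real power: P = Re(S) = 0.05489 W.
Step 8 — Reactive power: Q = Im(S) = 0.4284 VAR.
Step 9 — Apparent power: |S| = 0.4319 VA.
Step 10 — Power factor: PF = P/|S| = 0.1271 (lagging).

(a) P = 0.05489 W  (b) Q = 0.4284 VAR  (c) S = 0.4319 VA  (d) PF = 0.1271 (lagging)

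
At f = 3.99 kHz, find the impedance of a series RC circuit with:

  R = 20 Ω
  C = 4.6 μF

Step 1 — Angular frequency: ω = 2π·f = 2π·3990 = 2.507e+04 rad/s.
Step 2 — Component impedances:
  R: Z = R = 20 Ω
  C: Z = 1/(jωC) = -j/(ω·C) = 0 - j8.671 Ω
Step 3 — Series combination: Z_total = R + C = 20 - j8.671 Ω = 21.8∠-23.4° Ω.

Z = 20 - j8.671 Ω = 21.8∠-23.4° Ω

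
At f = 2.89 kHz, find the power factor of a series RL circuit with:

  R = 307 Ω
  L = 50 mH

Step 1 — Angular frequency: ω = 2π·f = 2π·2890 = 1.816e+04 rad/s.
Step 2 — Component impedances:
  R: Z = R = 307 Ω
  L: Z = jωL = j·1.816e+04·0.05 = 0 + j907.9 Ω
Step 3 — Series combination: Z_total = R + L = 307 + j907.9 Ω = 958.4∠71.3° Ω.
Step 4 — Power factor: PF = cos(φ) = Re(Z)/|Z| = 307/958.4 = 0.3203.
Step 5 — Type: Im(Z) = 907.9 ⇒ lagging (phase φ = 71.3°).

PF = 0.3203 (lagging, φ = 71.3°)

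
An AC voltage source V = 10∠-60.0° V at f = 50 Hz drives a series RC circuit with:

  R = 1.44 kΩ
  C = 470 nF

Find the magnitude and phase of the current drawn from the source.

Step 1 — Angular frequency: ω = 2π·f = 2π·50 = 314.2 rad/s.
Step 2 — Component impedances:
  R: Z = R = 1440 Ω
  C: Z = 1/(jωC) = -j/(ω·C) = 0 - j6773 Ω
Step 3 — Series combination: Z_total = R + C = 1440 - j6773 Ω = 6924∠-78.0° Ω.
Step 4 — Source phasor: V = 10∠-60.0° V = 5 - j8.66 V.
Step 5 — Ohm's law: I = V / Z_total = (5 - j8.66) / (1440 - j6773) = 0.001374 + j0.0004462 A.
Step 6 — Convert to polar: |I| = 0.001444 A, ∠I = 18.0°.

I = 0.001444∠18.0° A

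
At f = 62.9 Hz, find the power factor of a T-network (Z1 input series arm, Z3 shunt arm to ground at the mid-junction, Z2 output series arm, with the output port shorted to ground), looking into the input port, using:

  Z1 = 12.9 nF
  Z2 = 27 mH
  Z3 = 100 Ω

Step 1 — Angular frequency: ω = 2π·f = 2π·62.9 = 395.2 rad/s.
Step 2 — Component impedances:
  Z1: Z = 1/(jωC) = -j/(ω·C) = 0 - j1.961e+05 Ω
  Z2: Z = jωL = j·395.2·0.027 = 0 + j10.67 Ω
  Z3: Z = R = 100 Ω
Step 3 — With the output port shorted to ground, the output series arm Z2 runs from the junction to ground; the shunt arm Z3 also runs from the junction to ground. They appear in parallel: Z3 || Z2 = 1.126 + j10.55 Ω.
Step 4 — Series with input arm Z1: Z_in = Z1 + (Z3 || Z2) = 1.126 - j1.961e+05 Ω = 1.961e+05∠-90.0° Ω.
Step 5 — Power factor: PF = cos(φ) = Re(Z)/|Z| = 1.1258/1.9614e+05 = 5.74e-06.
Step 6 — Type: Im(Z) = -1.961e+05 ⇒ leading (phase φ = -90.0°).

PF = 5.74e-06 (leading, φ = -90.0°)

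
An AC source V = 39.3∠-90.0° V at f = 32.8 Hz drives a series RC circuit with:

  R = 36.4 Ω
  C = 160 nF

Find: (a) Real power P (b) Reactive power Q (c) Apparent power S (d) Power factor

Step 1 — Angular frequency: ω = 2π·f = 2π·32.8 = 206.1 rad/s.
Step 2 — Component impedances:
  R: Z = R = 36.4 Ω
  C: Z = 1/(jωC) = -j/(ω·C) = 0 - j3.033e+04 Ω
Step 3 — Series combination: Z_total = R + C = 36.4 - j3.033e+04 Ω = 3.033e+04∠-89.9° Ω.
Step 4 — Source phasor: V = 39.3∠-90.0° V = 0 - j39.3 V.
Step 5 — Current: I = V / Z = 0.001296 - j1.555e-06 A = 0.001296∠-0.1° A.
Step 6 — Complex power: S = V·I* = 6.113e-05 - j0.05093 VA.
Step 7 — Real power: P = Re(S) = 6.113e-05 W.
Step 8 — Reactive power: Q = Im(S) = -0.05093 VAR.
Step 9 — Apparent power: |S| = 0.05093 VA.
Step 10 — Power factor: PF = P/|S| = 0.0012 (leading).

(a) P = 6.113e-05 W  (b) Q = -0.05093 VAR  (c) S = 0.05093 VA  (d) PF = 0.0012 (leading)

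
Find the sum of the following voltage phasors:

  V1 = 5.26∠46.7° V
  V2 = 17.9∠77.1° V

Step 1 — Convert each phasor to rectangular form:
  V1 = 5.26·(cos(46.7°) + j·sin(46.7°)) = 3.607 + j3.828 V
  V2 = 17.9·(cos(77.1°) + j·sin(77.1°)) = 3.996 + j17.45 V
Step 2 — Sum components: V_total = 7.604 + j21.28 V.
Step 3 — Convert to polar: |V_total| = 22.59 V, ∠V_total = 70.3°.

V_total = 22.59∠70.3° V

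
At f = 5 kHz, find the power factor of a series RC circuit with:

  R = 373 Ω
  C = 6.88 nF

Step 1 — Angular frequency: ω = 2π·f = 2π·5000 = 3.142e+04 rad/s.
Step 2 — Component impedances:
  R: Z = R = 373 Ω
  C: Z = 1/(jωC) = -j/(ω·C) = 0 - j4627 Ω
Step 3 — Series combination: Z_total = R + C = 373 - j4627 Ω = 4642∠-85.4° Ω.
Step 4 — Power factor: PF = cos(φ) = Re(Z)/|Z| = 373/4641.6 = 0.08036.
Step 5 — Type: Im(Z) = -4627 ⇒ leading (phase φ = -85.4°).

PF = 0.08036 (leading, φ = -85.4°)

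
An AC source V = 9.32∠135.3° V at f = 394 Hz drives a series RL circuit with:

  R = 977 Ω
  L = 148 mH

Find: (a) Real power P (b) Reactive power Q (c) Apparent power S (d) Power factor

Step 1 — Angular frequency: ω = 2π·f = 2π·394 = 2476 rad/s.
Step 2 — Component impedances:
  R: Z = R = 977 Ω
  L: Z = jωL = j·2476·0.148 = 0 + j366.4 Ω
Step 3 — Series combination: Z_total = R + L = 977 + j366.4 Ω = 1043∠20.6° Ω.
Step 4 — Source phasor: V = 9.32∠135.3° V = -6.625 + j6.556 V.
Step 5 — Current: I = V / Z = -0.003739 + j0.008112 A = 0.008932∠114.7° A.
Step 6 — Complex power: S = V·I* = 0.07795 + j0.02923 VA.
Step 7 — Real power: P = Re(S) = 0.07795 W.
Step 8 — Reactive power: Q = Im(S) = 0.02923 VAR.
Step 9 — Apparent power: |S| = 0.08325 VA.
Step 10 — Power factor: PF = P/|S| = 0.9363 (lagging).

(a) P = 0.07795 W  (b) Q = 0.02923 VAR  (c) S = 0.08325 VA  (d) PF = 0.9363 (lagging)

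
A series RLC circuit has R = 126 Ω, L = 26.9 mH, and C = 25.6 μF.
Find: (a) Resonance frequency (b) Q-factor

Step 1 — Resonance condition Im(Z)=0 gives ω₀ = 1/√(LC).
Step 2 — ω₀ = 1/√(0.0269·2.56e-05) = 1205 rad/s.
Step 3 — f₀ = ω₀/(2π) = 191.8 Hz.
Step 4 — Series Q: Q = ω₀L/R = 1205·0.0269/126 = 0.2573.

(a) f₀ = 191.8 Hz  (b) Q = 0.2573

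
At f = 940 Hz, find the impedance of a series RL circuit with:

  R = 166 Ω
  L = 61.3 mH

Step 1 — Angular frequency: ω = 2π·f = 2π·940 = 5906 rad/s.
Step 2 — Component impedances:
  R: Z = R = 166 Ω
  L: Z = jωL = j·5906·0.0613 = 0 + j362 Ω
Step 3 — Series combination: Z_total = R + L = 166 + j362 Ω = 398.3∠65.4° Ω.

Z = 166 + j362 Ω = 398.3∠65.4° Ω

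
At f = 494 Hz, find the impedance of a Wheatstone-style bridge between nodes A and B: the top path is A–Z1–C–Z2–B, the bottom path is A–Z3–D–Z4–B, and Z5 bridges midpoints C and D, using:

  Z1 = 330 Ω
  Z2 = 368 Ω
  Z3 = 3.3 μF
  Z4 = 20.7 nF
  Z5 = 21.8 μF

Step 1 — Angular frequency: ω = 2π·f = 2π·494 = 3104 rad/s.
Step 2 — Component impedances:
  Z1: Z = R = 330 Ω
  Z2: Z = R = 368 Ω
  Z3: Z = 1/(jωC) = -j/(ω·C) = 0 - j97.63 Ω
  Z4: Z = 1/(jωC) = -j/(ω·C) = 0 - j1.556e+04 Ω
  Z5: Z = 1/(jωC) = -j/(ω·C) = 0 - j14.78 Ω
Step 3 — Bridge requires nodal analysis (the Z5 bridge couples midpoints C and D, so the two paths cannot be reduced to a simple series/parallel combination). Setting node B to ground and injecting 1 A at node A, the 3-node admittance system at A, C, D solves to V_A = Z_AB = 401.5 - j109.6 Ω = 416.2∠-15.3° Ω.

Z = 401.5 - j109.6 Ω = 416.2∠-15.3° Ω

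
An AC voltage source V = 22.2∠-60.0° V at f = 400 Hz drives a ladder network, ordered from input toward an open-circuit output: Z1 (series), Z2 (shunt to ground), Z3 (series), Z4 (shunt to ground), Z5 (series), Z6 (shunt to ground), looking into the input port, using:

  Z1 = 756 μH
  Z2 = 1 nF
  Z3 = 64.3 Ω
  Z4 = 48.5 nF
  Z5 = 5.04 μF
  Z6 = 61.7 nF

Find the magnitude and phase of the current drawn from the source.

Step 1 — Angular frequency: ω = 2π·f = 2π·400 = 2513 rad/s.
Step 2 — Component impedances:
  Z1: Z = jωL = j·2513·0.000756 = 0 + j1.9 Ω
  Z2: Z = 1/(jωC) = -j/(ω·C) = 0 - j3.979e+05 Ω
  Z3: Z = R = 64.3 Ω
  Z4: Z = 1/(jωC) = -j/(ω·C) = 0 - j8204 Ω
  Z5: Z = 1/(jωC) = -j/(ω·C) = 0 - j78.95 Ω
  Z6: Z = 1/(jωC) = -j/(ω·C) = 0 - j6449 Ω
Step 3 — Ladder network (open output): work backward from the far end, alternating series and parallel combinations. Z_in = 63.14 - j3600 Ω = 3601∠-89.0° Ω.
Step 4 — Source phasor: V = 22.2∠-60.0° V = 11.1 - j19.23 V.
Step 5 — Ohm's law: I = V / Z_total = (11.1 - j19.23) / (63.14 - j3600) = 0.005392 + j0.002988 A.
Step 6 — Convert to polar: |I| = 0.006165 A, ∠I = 29.0°.

I = 0.006165∠29.0° A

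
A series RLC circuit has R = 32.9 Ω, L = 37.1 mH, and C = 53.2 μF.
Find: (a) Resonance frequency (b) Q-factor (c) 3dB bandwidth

Step 1 — Resonance condition Im(Z)=0 gives ω₀ = 1/√(LC).
Step 2 — ω₀ = 1/√(0.0371·5.32e-05) = 711.8 rad/s.
Step 3 — f₀ = ω₀/(2π) = 113.3 Hz.
Step 4 — Series Q: Q = ω₀L/R = 711.8·0.0371/32.9 = 0.8027.
Step 5 — 3dB bandwidth: Δω = ω₀/Q = 886.8 rad/s; BW = Δω/(2π) = 141.1 Hz.

(a) f₀ = 113.3 Hz  (b) Q = 0.8027  (c) BW = 141.1 Hz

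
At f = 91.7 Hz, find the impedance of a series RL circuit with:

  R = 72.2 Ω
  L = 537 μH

Step 1 — Angular frequency: ω = 2π·f = 2π·91.7 = 576.2 rad/s.
Step 2 — Component impedances:
  R: Z = R = 72.2 Ω
  L: Z = jωL = j·576.2·0.000537 = 0 + j0.3094 Ω
Step 3 — Series combination: Z_total = R + L = 72.2 + j0.3094 Ω = 72.2∠0.2° Ω.

Z = 72.2 + j0.3094 Ω = 72.2∠0.2° Ω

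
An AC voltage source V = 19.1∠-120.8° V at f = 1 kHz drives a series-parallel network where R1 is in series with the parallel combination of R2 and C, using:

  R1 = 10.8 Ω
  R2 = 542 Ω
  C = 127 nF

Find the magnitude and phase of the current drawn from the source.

Step 1 — Angular frequency: ω = 2π·f = 2π·1000 = 6283 rad/s.
Step 2 — Component impedances:
  R1: Z = R = 10.8 Ω
  R2: Z = R = 542 Ω
  C: Z = 1/(jωC) = -j/(ω·C) = 0 - j1253 Ω
Step 3 — Parallel branch: R2 || C = 1/(1/R2 + 1/C) = 456.6 - j197.5 Ω.
Step 4 — Series with R1: Z_total = R1 + (R2 || C) = 467.4 - j197.5 Ω = 507.4∠-22.9° Ω.
Step 5 — Source phasor: V = 19.1∠-120.8° V = -9.78 - j16.41 V.
Step 6 — Ohm's law: I = V / Z_total = (-9.78 - j16.41) / (467.4 - j197.5) = -0.005171 - j0.03729 A.
Step 7 — Convert to polar: |I| = 0.03764 A, ∠I = -97.9°.

I = 0.03764∠-97.9° A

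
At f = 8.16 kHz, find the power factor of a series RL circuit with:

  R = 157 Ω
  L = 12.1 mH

Step 1 — Angular frequency: ω = 2π·f = 2π·8160 = 5.127e+04 rad/s.
Step 2 — Component impedances:
  R: Z = R = 157 Ω
  L: Z = jωL = j·5.127e+04·0.0121 = 0 + j620.4 Ω
Step 3 — Series combination: Z_total = R + L = 157 + j620.4 Ω = 639.9∠75.8° Ω.
Step 4 — Power factor: PF = cos(φ) = Re(Z)/|Z| = 157/639.93 = 0.2453.
Step 5 — Type: Im(Z) = 620.4 ⇒ lagging (phase φ = 75.8°).

PF = 0.2453 (lagging, φ = 75.8°)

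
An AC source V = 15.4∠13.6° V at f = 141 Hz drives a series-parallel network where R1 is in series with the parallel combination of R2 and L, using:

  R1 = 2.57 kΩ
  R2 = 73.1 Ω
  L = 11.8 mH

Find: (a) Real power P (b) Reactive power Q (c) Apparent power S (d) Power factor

Step 1 — Angular frequency: ω = 2π·f = 2π·141 = 885.9 rad/s.
Step 2 — Component impedances:
  R1: Z = R = 2570 Ω
  R2: Z = R = 73.1 Ω
  L: Z = jωL = j·885.9·0.0118 = 0 + j10.45 Ω
Step 3 — Parallel branch: R2 || L = 1/(1/R2 + 1/L) = 1.465 + j10.24 Ω.
Step 4 — Series with R1: Z_total = R1 + (R2 || L) = 2571 + j10.24 Ω = 2571∠0.2° Ω.
Step 5 — Source phasor: V = 15.4∠13.6° V = 14.97 + j3.621 V.
Step 6 — Current: I = V / Z = 0.005826 + j0.001385 A = 0.005989∠13.4° A.
Step 7 — Complex power: S = V·I* = 0.09223 + j0.0003674 VA.
Step 8 — Real power: P = Re(S) = 0.09223 W.
Step 9 — Reactive power: Q = Im(S) = 0.0003674 VAR.
Step 10 — Apparent power: |S| = 0.09223 VA.
Step 11 — Power factor: PF = P/|S| = 1 (lagging).

(a) P = 0.09223 W  (b) Q = 0.0003674 VAR  (c) S = 0.09223 VA  (d) PF = 1 (lagging)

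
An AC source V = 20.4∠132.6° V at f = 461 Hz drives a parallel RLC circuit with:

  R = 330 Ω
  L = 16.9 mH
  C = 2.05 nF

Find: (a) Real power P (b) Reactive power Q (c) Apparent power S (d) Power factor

Step 1 — Angular frequency: ω = 2π·f = 2π·461 = 2897 rad/s.
Step 2 — Component impedances:
  R: Z = R = 330 Ω
  L: Z = jωL = j·2897·0.0169 = 0 + j48.95 Ω
  C: Z = 1/(jωC) = -j/(ω·C) = 0 - j1.684e+05 Ω
Step 3 — Parallel combination: 1/Z_total = 1/R + 1/L + 1/C; Z_total = 7.109 + j47.91 Ω = 48.44∠81.6° Ω.
Step 4 — Source phasor: V = 20.4∠132.6° V = -13.81 + j15.02 V.
Step 5 — Current: I = V / Z = 0.2648 + j0.3275 A = 0.4212∠51.0° A.
Step 6 — Complex power: S = V·I* = 1.261 + j8.499 VA.
Step 7 — Real power: P = Re(S) = 1.261 W.
Step 8 — Reactive power: Q = Im(S) = 8.499 VAR.
Step 9 — Apparent power: |S| = 8.592 VA.
Step 10 — Power factor: PF = P/|S| = 0.1468 (lagging).

(a) P = 1.261 W  (b) Q = 8.499 VAR  (c) S = 8.592 VA  (d) PF = 0.1468 (lagging)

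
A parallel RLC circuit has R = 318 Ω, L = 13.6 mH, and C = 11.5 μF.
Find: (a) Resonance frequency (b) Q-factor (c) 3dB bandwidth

Step 1 — Resonance: ω₀ = 1/√(LC) = 1/√(0.0136·1.15e-05) = 2529 rad/s.
Step 2 — f₀ = ω₀/(2π) = 402.4 Hz.
Step 3 — Parallel Q: Q = R/(ω₀L) = 318/(2529·0.0136) = 9.247.
Step 4 — Bandwidth: Δω = ω₀/Q = 273.4 rad/s; BW = Δω/(2π) = 43.52 Hz.

(a) f₀ = 402.4 Hz  (b) Q = 9.247  (c) BW = 43.52 Hz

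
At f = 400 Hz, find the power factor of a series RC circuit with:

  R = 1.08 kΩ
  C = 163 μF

Step 1 — Angular frequency: ω = 2π·f = 2π·400 = 2513 rad/s.
Step 2 — Component impedances:
  R: Z = R = 1080 Ω
  C: Z = 1/(jωC) = -j/(ω·C) = 0 - j2.441 Ω
Step 3 — Series combination: Z_total = R + C = 1080 - j2.441 Ω = 1080∠-0.1° Ω.
Step 4 — Power factor: PF = cos(φ) = Re(Z)/|Z| = 1080/1080 = 1.
Step 5 — Type: Im(Z) = -2.441 ⇒ leading (phase φ = -0.1°).

PF = 1 (leading, φ = -0.1°)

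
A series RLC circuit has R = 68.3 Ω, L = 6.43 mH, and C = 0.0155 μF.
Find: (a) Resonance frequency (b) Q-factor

Step 1 — Resonance condition Im(Z)=0 gives ω₀ = 1/√(LC).
Step 2 — ω₀ = 1/√(0.00643·1.55e-08) = 1.002e+05 rad/s.
Step 3 — f₀ = ω₀/(2π) = 1.594e+04 Hz.
Step 4 — Series Q: Q = ω₀L/R = 1.002e+05·0.00643/68.3 = 9.43.

(a) f₀ = 1.594e+04 Hz  (b) Q = 9.43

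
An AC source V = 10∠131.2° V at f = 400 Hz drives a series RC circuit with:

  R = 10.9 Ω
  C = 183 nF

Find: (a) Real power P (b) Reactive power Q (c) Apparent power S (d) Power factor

Step 1 — Angular frequency: ω = 2π·f = 2π·400 = 2513 rad/s.
Step 2 — Component impedances:
  R: Z = R = 10.9 Ω
  C: Z = 1/(jωC) = -j/(ω·C) = 0 - j2174 Ω
Step 3 — Series combination: Z_total = R + C = 10.9 - j2174 Ω = 2174∠-89.7° Ω.
Step 4 — Source phasor: V = 10∠131.2° V = -6.587 + j7.524 V.
Step 5 — Current: I = V / Z = -0.003476 - j0.003012 A = 0.004599∠-139.1° A.
Step 6 — Complex power: S = V·I* = 0.0002306 - j0.04599 VA.
Step 7 — Real power: P = Re(S) = 0.0002306 W.
Step 8 — Reactive power: Q = Im(S) = -0.04599 VAR.
Step 9 — Apparent power: |S| = 0.04599 VA.
Step 10 — Power factor: PF = P/|S| = 0.005013 (leading).

(a) P = 0.0002306 W  (b) Q = -0.04599 VAR  (c) S = 0.04599 VA  (d) PF = 0.005013 (leading)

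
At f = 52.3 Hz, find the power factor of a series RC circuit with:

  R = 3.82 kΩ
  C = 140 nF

Step 1 — Angular frequency: ω = 2π·f = 2π·52.3 = 328.6 rad/s.
Step 2 — Component impedances:
  R: Z = R = 3820 Ω
  C: Z = 1/(jωC) = -j/(ω·C) = 0 - j2.174e+04 Ω
Step 3 — Series combination: Z_total = R + C = 3820 - j2.174e+04 Ω = 2.207e+04∠-80.0° Ω.
Step 4 — Power factor: PF = cos(φ) = Re(Z)/|Z| = 3820/2.207e+04 = 0.1731.
Step 5 — Type: Im(Z) = -2.174e+04 ⇒ leading (phase φ = -80.0°).

PF = 0.1731 (leading, φ = -80.0°)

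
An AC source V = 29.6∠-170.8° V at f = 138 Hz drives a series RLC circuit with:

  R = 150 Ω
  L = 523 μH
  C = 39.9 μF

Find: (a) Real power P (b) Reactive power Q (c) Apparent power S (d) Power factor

Step 1 — Angular frequency: ω = 2π·f = 2π·138 = 867.1 rad/s.
Step 2 — Component impedances:
  R: Z = R = 150 Ω
  L: Z = jωL = j·867.1·0.000523 = 0 + j0.4535 Ω
  C: Z = 1/(jωC) = -j/(ω·C) = 0 - j28.9 Ω
Step 3 — Series combination: Z_total = R + L + C = 150 - j28.45 Ω = 152.7∠-10.7° Ω.
Step 4 — Source phasor: V = 29.6∠-170.8° V = -29.22 - j4.732 V.
Step 5 — Current: I = V / Z = -0.1823 - j0.06612 A = 0.1939∠-160.1° A.
Step 6 — Complex power: S = V·I* = 5.638 - j1.069 VA.
Step 7 — Real power: P = Re(S) = 5.638 W.
Step 8 — Reactive power: Q = Im(S) = -1.069 VAR.
Step 9 — Apparent power: |S| = 5.739 VA.
Step 10 — Power factor: PF = P/|S| = 0.9825 (leading).

(a) P = 5.638 W  (b) Q = -1.069 VAR  (c) S = 5.739 VA  (d) PF = 0.9825 (leading)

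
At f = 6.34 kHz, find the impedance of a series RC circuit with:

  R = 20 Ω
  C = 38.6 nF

Step 1 — Angular frequency: ω = 2π·f = 2π·6340 = 3.984e+04 rad/s.
Step 2 — Component impedances:
  R: Z = R = 20 Ω
  C: Z = 1/(jωC) = -j/(ω·C) = 0 - j650.3 Ω
Step 3 — Series combination: Z_total = R + C = 20 - j650.3 Ω = 650.7∠-88.2° Ω.

Z = 20 - j650.3 Ω = 650.7∠-88.2° Ω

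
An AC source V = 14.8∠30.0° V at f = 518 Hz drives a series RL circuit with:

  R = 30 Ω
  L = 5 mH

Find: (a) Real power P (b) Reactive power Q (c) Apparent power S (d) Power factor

Step 1 — Angular frequency: ω = 2π·f = 2π·518 = 3255 rad/s.
Step 2 — Component impedances:
  R: Z = R = 30 Ω
  L: Z = jωL = j·3255·0.005 = 0 + j16.27 Ω
Step 3 — Series combination: Z_total = R + L = 30 + j16.27 Ω = 34.13∠28.5° Ω.
Step 4 — Source phasor: V = 14.8∠30.0° V = 12.82 + j7.4 V.
Step 5 — Current: I = V / Z = 0.4335 + j0.01152 A = 0.4336∠1.5° A.
Step 6 — Complex power: S = V·I* = 5.641 + j3.06 VA.
Step 7 — Real power: P = Re(S) = 5.641 W.
Step 8 — Reactive power: Q = Im(S) = 3.06 VAR.
Step 9 — Apparent power: |S| = 6.418 VA.
Step 10 — Power factor: PF = P/|S| = 0.879 (lagging).

(a) P = 5.641 W  (b) Q = 3.06 VAR  (c) S = 6.418 VA  (d) PF = 0.879 (lagging)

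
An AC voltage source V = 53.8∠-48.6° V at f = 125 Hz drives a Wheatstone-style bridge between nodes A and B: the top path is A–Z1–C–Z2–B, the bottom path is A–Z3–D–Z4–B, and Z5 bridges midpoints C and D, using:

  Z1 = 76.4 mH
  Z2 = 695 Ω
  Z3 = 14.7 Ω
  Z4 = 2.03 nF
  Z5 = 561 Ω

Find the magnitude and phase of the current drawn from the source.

Step 1 — Angular frequency: ω = 2π·f = 2π·125 = 785.4 rad/s.
Step 2 — Component impedances:
  Z1: Z = jωL = j·785.4·0.0764 = 0 + j60 Ω
  Z2: Z = R = 695 Ω
  Z3: Z = R = 14.7 Ω
  Z4: Z = 1/(jωC) = -j/(ω·C) = 0 - j6.272e+05 Ω
  Z5: Z = R = 561 Ω
Step 3 — Bridge requires nodal analysis (the Z5 bridge couples midpoints C and D, so the two paths cannot be reduced to a simple series/parallel combination). Setting node B to ground and injecting 1 A at node A, the 3-node admittance system at A, C, D solves to V_A = Z_AB = 701.3 + j58.58 Ω = 703.8∠4.8° Ω.
Step 4 — Source phasor: V = 53.8∠-48.6° V = 35.58 - j40.36 V.
Step 5 — Ohm's law: I = V / Z_total = (35.58 - j40.36) / (701.3 + j58.58) = 0.04561 - j0.06135 A.
Step 6 — Convert to polar: |I| = 0.07645 A, ∠I = -53.4°.

I = 0.07645∠-53.4° A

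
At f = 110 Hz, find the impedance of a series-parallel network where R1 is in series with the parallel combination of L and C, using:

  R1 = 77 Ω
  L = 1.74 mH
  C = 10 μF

Step 1 — Angular frequency: ω = 2π·f = 2π·110 = 691.2 rad/s.
Step 2 — Component impedances:
  R1: Z = R = 77 Ω
  L: Z = jωL = j·691.2·0.00174 = 0 + j1.203 Ω
  C: Z = 1/(jωC) = -j/(ω·C) = 0 - j144.7 Ω
Step 3 — Parallel branch: L || C = 1/(1/L + 1/C) = 0 + j1.213 Ω.
Step 4 — Series with R1: Z_total = R1 + (L || C) = 77 + j1.213 Ω = 77.01∠0.9° Ω.

Z = 77 + j1.213 Ω = 77.01∠0.9° Ω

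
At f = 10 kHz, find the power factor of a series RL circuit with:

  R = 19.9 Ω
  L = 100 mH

Step 1 — Angular frequency: ω = 2π·f = 2π·1e+04 = 6.283e+04 rad/s.
Step 2 — Component impedances:
  R: Z = R = 19.9 Ω
  L: Z = jωL = j·6.283e+04·0.1 = 0 + j6283 Ω
Step 3 — Series combination: Z_total = R + L = 19.9 + j6283 Ω = 6283∠89.8° Ω.
Step 4 — Power factor: PF = cos(φ) = Re(Z)/|Z| = 19.9/6283 = 0.003167.
Step 5 — Type: Im(Z) = 6283 ⇒ lagging (phase φ = 89.8°).

PF = 0.003167 (lagging, φ = 89.8°)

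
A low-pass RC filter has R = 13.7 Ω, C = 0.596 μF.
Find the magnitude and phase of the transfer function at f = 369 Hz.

Step 1 — Angular frequency: ω = 2π·369 = 2318 rad/s.
Step 2 — Transfer function: H(jω) = 1/(1 + jωRC).
Step 3 — Denominator: 1 + jωRC = 1 + j·2318·13.7·5.96e-07 = 1 + j0.01893.
Step 4 — H = 0.9996 - j0.01892.
Step 5 — Magnitude: |H| = 0.9998 (-0.0 dB); phase: φ = -1.1°.

|H| = 0.9998 (-0.0 dB), φ = -1.1°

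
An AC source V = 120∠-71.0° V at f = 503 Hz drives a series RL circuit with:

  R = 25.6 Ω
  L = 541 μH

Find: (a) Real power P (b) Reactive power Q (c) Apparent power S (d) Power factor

Step 1 — Angular frequency: ω = 2π·f = 2π·503 = 3160 rad/s.
Step 2 — Component impedances:
  R: Z = R = 25.6 Ω
  L: Z = jωL = j·3160·0.000541 = 0 + j1.71 Ω
Step 3 — Series combination: Z_total = R + L = 25.6 + j1.71 Ω = 25.66∠3.8° Ω.
Step 4 — Source phasor: V = 120∠-71.0° V = 39.07 - j113.5 V.
Step 5 — Current: I = V / Z = 1.225 - j4.514 A = 4.677∠-74.8° A.
Step 6 — Complex power: S = V·I* = 560 + j37.4 VA.
Step 7 — Real power: P = Re(S) = 560 W.
Step 8 — Reactive power: Q = Im(S) = 37.4 VAR.
Step 9 — Apparent power: |S| = 561.2 VA.
Step 10 — Power factor: PF = P/|S| = 0.9978 (lagging).

(a) P = 560 W  (b) Q = 37.4 VAR  (c) S = 561.2 VA  (d) PF = 0.9978 (lagging)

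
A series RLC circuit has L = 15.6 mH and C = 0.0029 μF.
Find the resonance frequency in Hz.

Step 1 — Resonance condition Im(Z)=0 gives ω₀ = 1/√(LC).
Step 2 — ω₀ = 1/√(0.0156·2.9e-09) = 1.487e+05 rad/s.
Step 3 — f₀ = ω₀/(2π) = 2.366e+04 Hz.

f₀ = 2.366e+04 Hz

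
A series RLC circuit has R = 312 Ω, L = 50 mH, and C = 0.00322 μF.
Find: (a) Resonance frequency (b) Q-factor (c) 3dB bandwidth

Step 1 — Resonance: ω₀ = 1/√(LC) = 1/√(0.05·3.22e-09) = 7.881e+04 rad/s.
Step 2 — f₀ = ω₀/(2π) = 1.254e+04 Hz.
Step 3 — Series Q: Q = ω₀L/R = 7.881e+04·0.05/312 = 12.63.
Step 4 — Bandwidth: Δω = ω₀/Q = 6240 rad/s; BW = Δω/(2π) = 993.1 Hz.

(a) f₀ = 1.254e+04 Hz  (b) Q = 12.63  (c) BW = 993.1 Hz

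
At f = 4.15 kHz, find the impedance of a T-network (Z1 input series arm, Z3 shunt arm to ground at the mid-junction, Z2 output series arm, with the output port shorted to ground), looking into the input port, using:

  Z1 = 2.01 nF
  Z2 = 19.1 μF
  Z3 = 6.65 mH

Step 1 — Angular frequency: ω = 2π·f = 2π·4150 = 2.608e+04 rad/s.
Step 2 — Component impedances:
  Z1: Z = 1/(jωC) = -j/(ω·C) = 0 - j1.908e+04 Ω
  Z2: Z = 1/(jωC) = -j/(ω·C) = 0 - j2.008 Ω
  Z3: Z = jωL = j·2.608e+04·0.00665 = 0 + j173.4 Ω
Step 3 — With the output port shorted to ground, the output series arm Z2 runs from the junction to ground; the shunt arm Z3 also runs from the junction to ground. They appear in parallel: Z3 || Z2 = 0 - j2.031 Ω.
Step 4 — Series with input arm Z1: Z_in = Z1 + (Z3 || Z2) = 0 - j1.908e+04 Ω = 1.908e+04∠-90.0° Ω.

Z = 0 - j1.908e+04 Ω = 1.908e+04∠-90.0° Ω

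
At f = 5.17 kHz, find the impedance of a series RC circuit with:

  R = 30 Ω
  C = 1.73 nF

Step 1 — Angular frequency: ω = 2π·f = 2π·5170 = 3.248e+04 rad/s.
Step 2 — Component impedances:
  R: Z = R = 30 Ω
  C: Z = 1/(jωC) = -j/(ω·C) = 0 - j1.779e+04 Ω
Step 3 — Series combination: Z_total = R + C = 30 - j1.779e+04 Ω = 1.779e+04∠-89.9° Ω.

Z = 30 - j1.779e+04 Ω = 1.779e+04∠-89.9° Ω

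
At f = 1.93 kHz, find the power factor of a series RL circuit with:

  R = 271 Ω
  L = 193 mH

Step 1 — Angular frequency: ω = 2π·f = 2π·1930 = 1.213e+04 rad/s.
Step 2 — Component impedances:
  R: Z = R = 271 Ω
  L: Z = jωL = j·1.213e+04·0.193 = 0 + j2340 Ω
Step 3 — Series combination: Z_total = R + L = 271 + j2340 Ω = 2356∠83.4° Ω.
Step 4 — Power factor: PF = cos(φ) = Re(Z)/|Z| = 271/2356 = 0.115.
Step 5 — Type: Im(Z) = 2340 ⇒ lagging (phase φ = 83.4°).

PF = 0.115 (lagging, φ = 83.4°)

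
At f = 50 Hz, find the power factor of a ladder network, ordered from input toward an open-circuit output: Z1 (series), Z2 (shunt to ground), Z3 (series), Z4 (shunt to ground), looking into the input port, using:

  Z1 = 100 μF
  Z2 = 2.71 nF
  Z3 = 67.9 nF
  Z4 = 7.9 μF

Step 1 — Angular frequency: ω = 2π·f = 2π·50 = 314.2 rad/s.
Step 2 — Component impedances:
  Z1: Z = 1/(jωC) = -j/(ω·C) = 0 - j31.83 Ω
  Z2: Z = 1/(jωC) = -j/(ω·C) = 0 - j1.175e+06 Ω
  Z3: Z = 1/(jωC) = -j/(ω·C) = 0 - j4.688e+04 Ω
  Z4: Z = 1/(jωC) = -j/(ω·C) = 0 - j402.9 Ω
Step 3 — Ladder network (open output): work backward from the far end, alternating series and parallel combinations. Z_in = 0 - j4.548e+04 Ω = 4.548e+04∠-90.0° Ω.
Step 4 — Power factor: PF = cos(φ) = Re(Z)/|Z| = 0/4.548e+04 = 0.
Step 5 — Type: Im(Z) = -4.548e+04 ⇒ leading (phase φ = -90.0°).

PF = 0 (leading, φ = -90.0°)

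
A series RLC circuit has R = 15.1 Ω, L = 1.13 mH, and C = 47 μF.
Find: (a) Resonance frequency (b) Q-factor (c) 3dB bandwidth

Step 1 — Resonance condition Im(Z)=0 gives ω₀ = 1/√(LC).
Step 2 — ω₀ = 1/√(0.00113·4.7e-05) = 4339 rad/s.
Step 3 — f₀ = ω₀/(2π) = 690.6 Hz.
Step 4 — Series Q: Q = ω₀L/R = 4339·0.00113/15.1 = 0.3247.
Step 5 — 3dB bandwidth: Δω = ω₀/Q = 1.336e+04 rad/s; BW = Δω/(2π) = 2127 Hz.

(a) f₀ = 690.6 Hz  (b) Q = 0.3247  (c) BW = 2127 Hz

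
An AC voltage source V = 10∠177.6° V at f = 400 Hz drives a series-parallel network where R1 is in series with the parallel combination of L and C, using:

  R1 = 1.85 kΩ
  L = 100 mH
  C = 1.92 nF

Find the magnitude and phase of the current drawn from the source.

Step 1 — Angular frequency: ω = 2π·f = 2π·400 = 2513 rad/s.
Step 2 — Component impedances:
  R1: Z = R = 1850 Ω
  L: Z = jωL = j·2513·0.1 = 0 + j251.3 Ω
  C: Z = 1/(jωC) = -j/(ω·C) = 0 - j2.072e+05 Ω
Step 3 — Parallel branch: L || C = 1/(1/L + 1/C) = 0 + j251.6 Ω.
Step 4 — Series with R1: Z_total = R1 + (L || C) = 1850 + j251.6 Ω = 1867∠7.7° Ω.
Step 5 — Source phasor: V = 10∠177.6° V = -9.991 + j0.4188 V.
Step 6 — Ohm's law: I = V / Z_total = (-9.991 + j0.4188) / (1850 + j251.6) = -0.005272 + j0.0009435 A.
Step 7 — Convert to polar: |I| = 0.005356 A, ∠I = 169.9°.

I = 0.005356∠169.9° A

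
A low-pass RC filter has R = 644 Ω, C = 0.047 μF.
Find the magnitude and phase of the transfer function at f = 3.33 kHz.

Step 1 — Angular frequency: ω = 2π·3330 = 2.092e+04 rad/s.
Step 2 — Transfer function: H(jω) = 1/(1 + jωRC).
Step 3 — Denominator: 1 + jωRC = 1 + j·2.092e+04·644·4.7e-08 = 1 + j0.6333.
Step 4 — H = 0.7137 - j0.452.
Step 5 — Magnitude: |H| = 0.8448 (-1.5 dB); phase: φ = -32.3°.

|H| = 0.8448 (-1.5 dB), φ = -32.3°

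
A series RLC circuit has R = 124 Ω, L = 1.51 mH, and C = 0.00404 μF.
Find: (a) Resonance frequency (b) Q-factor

Step 1 — Resonance condition Im(Z)=0 gives ω₀ = 1/√(LC).
Step 2 — ω₀ = 1/√(0.00151·4.04e-09) = 4.049e+05 rad/s.
Step 3 — f₀ = ω₀/(2π) = 6.444e+04 Hz.
Step 4 — Series Q: Q = ω₀L/R = 4.049e+05·0.00151/124 = 4.93.

(a) f₀ = 6.444e+04 Hz  (b) Q = 4.93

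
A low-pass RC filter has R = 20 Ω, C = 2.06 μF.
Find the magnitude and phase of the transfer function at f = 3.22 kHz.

Step 1 — Angular frequency: ω = 2π·3220 = 2.023e+04 rad/s.
Step 2 — Transfer function: H(jω) = 1/(1 + jωRC).
Step 3 — Denominator: 1 + jωRC = 1 + j·2.023e+04·20·2.06e-06 = 1 + j0.8336.
Step 4 — H = 0.59 - j0.4918.
Step 5 — Magnitude: |H| = 0.7681 (-2.3 dB); phase: φ = -39.8°.

|H| = 0.7681 (-2.3 dB), φ = -39.8°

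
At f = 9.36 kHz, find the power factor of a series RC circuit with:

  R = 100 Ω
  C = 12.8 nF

Step 1 — Angular frequency: ω = 2π·f = 2π·9360 = 5.881e+04 rad/s.
Step 2 — Component impedances:
  R: Z = R = 100 Ω
  C: Z = 1/(jωC) = -j/(ω·C) = 0 - j1328 Ω
Step 3 — Series combination: Z_total = R + C = 100 - j1328 Ω = 1332∠-85.7° Ω.
Step 4 — Power factor: PF = cos(φ) = Re(Z)/|Z| = 100/1332.175 = 0.07507.
Step 5 — Type: Im(Z) = -1328 ⇒ leading (phase φ = -85.7°).

PF = 0.07507 (leading, φ = -85.7°)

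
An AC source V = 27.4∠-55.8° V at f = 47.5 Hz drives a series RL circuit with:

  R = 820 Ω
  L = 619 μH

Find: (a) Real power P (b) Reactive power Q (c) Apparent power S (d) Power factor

Step 1 — Angular frequency: ω = 2π·f = 2π·47.5 = 298.5 rad/s.
Step 2 — Component impedances:
  R: Z = R = 820 Ω
  L: Z = jωL = j·298.5·0.000619 = 0 + j0.1847 Ω
Step 3 — Series combination: Z_total = R + L = 820 + j0.1847 Ω = 820∠0.0° Ω.
Step 4 — Source phasor: V = 27.4∠-55.8° V = 15.4 - j22.66 V.
Step 5 — Current: I = V / Z = 0.01878 - j0.02764 A = 0.03341∠-55.8° A.
Step 6 — Complex power: S = V·I* = 0.9156 + j0.0002063 VA.
Step 7 — Real power: P = Re(S) = 0.9156 W.
Step 8 — Reactive power: Q = Im(S) = 0.0002063 VAR.
Step 9 — Apparent power: |S| = 0.9156 VA.
Step 10 — Power factor: PF = P/|S| = 1 (lagging).

(a) P = 0.9156 W  (b) Q = 0.0002063 VAR  (c) S = 0.9156 VA  (d) PF = 1 (lagging)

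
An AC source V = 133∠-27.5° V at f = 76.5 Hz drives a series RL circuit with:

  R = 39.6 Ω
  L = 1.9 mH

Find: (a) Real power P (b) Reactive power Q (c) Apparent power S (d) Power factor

Step 1 — Angular frequency: ω = 2π·f = 2π·76.5 = 480.7 rad/s.
Step 2 — Component impedances:
  R: Z = R = 39.6 Ω
  L: Z = jωL = j·480.7·0.0019 = 0 + j0.9133 Ω
Step 3 — Series combination: Z_total = R + L = 39.6 + j0.9133 Ω = 39.61∠1.3° Ω.
Step 4 — Source phasor: V = 133∠-27.5° V = 118 - j61.41 V.
Step 5 — Current: I = V / Z = 2.942 - j1.619 A = 3.358∠-28.8° A.
Step 6 — Complex power: S = V·I* = 446.5 + j10.3 VA.
Step 7 — Real power: P = Re(S) = 446.5 W.
Step 8 — Reactive power: Q = Im(S) = 10.3 VAR.
Step 9 — Apparent power: |S| = 446.6 VA.
Step 10 — Power factor: PF = P/|S| = 0.9997 (lagging).

(a) P = 446.5 W  (b) Q = 10.3 VAR  (c) S = 446.6 VA  (d) PF = 0.9997 (lagging)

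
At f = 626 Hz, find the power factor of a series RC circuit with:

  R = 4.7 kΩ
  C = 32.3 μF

Step 1 — Angular frequency: ω = 2π·f = 2π·626 = 3933 rad/s.
Step 2 — Component impedances:
  R: Z = R = 4700 Ω
  C: Z = 1/(jωC) = -j/(ω·C) = 0 - j7.871 Ω
Step 3 — Series combination: Z_total = R + C = 4700 - j7.871 Ω = 4700∠-0.1° Ω.
Step 4 — Power factor: PF = cos(φ) = Re(Z)/|Z| = 4700/4700 = 1.
Step 5 — Type: Im(Z) = -7.871 ⇒ leading (phase φ = -0.1°).

PF = 1 (leading, φ = -0.1°)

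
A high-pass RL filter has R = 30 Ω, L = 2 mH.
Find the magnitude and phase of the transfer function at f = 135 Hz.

Step 1 — Angular frequency: ω = 2π·135 = 848.2 rad/s.
Step 2 — Transfer function: H(jω) = jωL/(R + jωL).
Step 3 — Numerator jωL = j·1.696; denominator R + jωL = 30 + j1.696.
Step 4 — H = 0.003188 + j0.05637.
Step 5 — Magnitude: |H| = 0.05646 (-25.0 dB); phase: φ = 86.8°.

|H| = 0.05646 (-25.0 dB), φ = 86.8°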